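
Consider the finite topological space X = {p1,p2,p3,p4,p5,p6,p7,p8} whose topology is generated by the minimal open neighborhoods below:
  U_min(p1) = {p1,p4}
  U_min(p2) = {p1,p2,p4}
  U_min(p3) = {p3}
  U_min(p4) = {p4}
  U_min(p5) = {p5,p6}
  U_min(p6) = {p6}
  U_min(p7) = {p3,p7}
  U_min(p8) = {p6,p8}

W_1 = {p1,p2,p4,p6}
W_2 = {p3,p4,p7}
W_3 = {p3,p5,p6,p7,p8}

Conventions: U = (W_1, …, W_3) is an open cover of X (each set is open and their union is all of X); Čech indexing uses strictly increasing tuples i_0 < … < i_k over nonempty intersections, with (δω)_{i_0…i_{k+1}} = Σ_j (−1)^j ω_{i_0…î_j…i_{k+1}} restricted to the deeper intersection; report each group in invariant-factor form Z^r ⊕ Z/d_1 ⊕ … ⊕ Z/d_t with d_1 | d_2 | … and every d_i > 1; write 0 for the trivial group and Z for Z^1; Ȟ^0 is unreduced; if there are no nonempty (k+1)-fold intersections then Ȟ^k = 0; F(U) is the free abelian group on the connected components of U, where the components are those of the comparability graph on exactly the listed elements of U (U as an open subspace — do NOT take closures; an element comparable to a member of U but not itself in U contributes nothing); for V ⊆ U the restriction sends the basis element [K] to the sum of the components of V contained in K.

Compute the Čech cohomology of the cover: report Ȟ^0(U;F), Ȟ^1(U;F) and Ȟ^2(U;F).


Ȟ^0(U;F) ≅ Z^3, Ȟ^1(U;F) ≅ 0, Ȟ^2(U;F) ≅ 0

nerve of the cover:
  W12={p4} W13={p6} W23={p3,p7}
components per intersection:
  W1: {p1,p2,p4} {p6}
  W2: {p3,p7} {p4}
  W3: {p3,p7} {p5,p6,p8}
  W12: {p4}
  W13: {p6}
  W23: {p3,p7}
C dims 6,3; δ0: rk 3, SNF 1^3
Ȟ^0 = (6 − 3) − 0 = 3, so Ȟ^0 ≅ Z^3
Ȟ^1 = (3 − 0) − 3 = 0, so Ȟ^1 ≅ 0
Ȟ^2 = (0 − 0) − 0 = 0, so Ȟ^2 ≅ 0


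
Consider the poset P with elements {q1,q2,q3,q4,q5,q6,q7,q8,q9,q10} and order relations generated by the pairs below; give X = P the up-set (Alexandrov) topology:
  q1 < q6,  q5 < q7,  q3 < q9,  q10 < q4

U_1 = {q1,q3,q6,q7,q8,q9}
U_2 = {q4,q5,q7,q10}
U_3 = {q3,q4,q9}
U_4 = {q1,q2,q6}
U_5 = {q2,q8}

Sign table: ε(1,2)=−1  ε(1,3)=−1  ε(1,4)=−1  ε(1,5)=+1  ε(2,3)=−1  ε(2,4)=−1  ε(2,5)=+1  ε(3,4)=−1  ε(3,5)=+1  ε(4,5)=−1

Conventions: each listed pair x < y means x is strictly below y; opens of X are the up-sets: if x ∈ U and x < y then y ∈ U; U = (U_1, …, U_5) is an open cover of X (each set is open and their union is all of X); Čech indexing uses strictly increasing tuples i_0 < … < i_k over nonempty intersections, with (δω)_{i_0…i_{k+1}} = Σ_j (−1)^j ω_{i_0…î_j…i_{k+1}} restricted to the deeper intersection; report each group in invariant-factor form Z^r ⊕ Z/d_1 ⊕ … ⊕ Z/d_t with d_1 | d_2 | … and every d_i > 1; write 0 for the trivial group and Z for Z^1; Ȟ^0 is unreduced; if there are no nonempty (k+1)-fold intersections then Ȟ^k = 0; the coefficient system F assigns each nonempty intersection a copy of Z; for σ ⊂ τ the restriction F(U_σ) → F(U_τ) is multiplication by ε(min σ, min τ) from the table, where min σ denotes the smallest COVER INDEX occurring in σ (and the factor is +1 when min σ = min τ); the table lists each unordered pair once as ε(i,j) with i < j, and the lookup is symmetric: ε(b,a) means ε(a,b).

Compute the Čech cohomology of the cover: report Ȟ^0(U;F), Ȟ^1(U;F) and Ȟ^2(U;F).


cover nerve:
  U12={q7} U13={q3,q9} U14={q1,q6} U15={q8} U23={q4} U45={q2}
C dims 5,6; δ0: rk 5, SNF 1^4·2
Ȟ^0: (5−5)−0=0 ⇒ 0
Ȟ^1: (6−0)−5=1 plus torsion [2] ⇒ Z ⊕ Z/2
Ȟ^2: (0−0)−0=0 ⇒ 0

Ȟ^0(U;F) ≅ 0, Ȟ^1(U;F) ≅ Z ⊕ Z/2, Ȟ^2(U;F) ≅ 0


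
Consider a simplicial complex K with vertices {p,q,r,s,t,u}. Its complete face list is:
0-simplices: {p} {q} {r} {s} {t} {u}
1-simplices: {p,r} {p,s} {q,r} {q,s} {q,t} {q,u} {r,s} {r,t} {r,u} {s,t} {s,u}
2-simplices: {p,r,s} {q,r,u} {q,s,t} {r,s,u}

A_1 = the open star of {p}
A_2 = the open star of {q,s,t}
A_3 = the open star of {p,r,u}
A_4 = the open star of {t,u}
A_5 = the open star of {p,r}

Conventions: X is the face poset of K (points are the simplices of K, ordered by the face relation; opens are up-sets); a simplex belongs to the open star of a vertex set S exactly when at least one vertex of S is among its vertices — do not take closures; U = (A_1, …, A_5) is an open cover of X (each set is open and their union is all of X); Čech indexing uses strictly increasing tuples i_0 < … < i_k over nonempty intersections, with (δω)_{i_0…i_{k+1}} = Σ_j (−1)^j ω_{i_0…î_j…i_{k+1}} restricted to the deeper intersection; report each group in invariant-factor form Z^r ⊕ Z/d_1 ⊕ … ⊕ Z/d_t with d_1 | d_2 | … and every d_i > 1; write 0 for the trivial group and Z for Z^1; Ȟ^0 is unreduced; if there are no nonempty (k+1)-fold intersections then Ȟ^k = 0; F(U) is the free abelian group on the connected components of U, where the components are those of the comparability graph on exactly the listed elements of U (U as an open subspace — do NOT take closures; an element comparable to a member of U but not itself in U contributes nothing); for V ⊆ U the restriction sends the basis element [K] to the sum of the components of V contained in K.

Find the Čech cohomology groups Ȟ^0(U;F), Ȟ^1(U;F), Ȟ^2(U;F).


Ȟ^0(U;F) ≅ Z; Ȟ^1(U;F) ≅ Z^2; Ȟ^2(U;F) ≅ 0

nerve simplices:
  A1={{p},{p,r},{p,s},{p,r,s}} A2={{q},{s},{t},{p,s},{q,r},{q,s},{q,t},{q,u},{r,s},{r,t},{s,t},{s,u},{p,r,s},{q,r,u},{q,s,t},{r,s,u}} A3={{p},{r},{u},{p,r},{p,s},{q,r},{q,u},{r,s},{r,t},{r,u},{s,u},{p,r,s},{q,r,u},{r,s,u}} A4={{t},{u},{q,t},{q,u},{r,t},{r,u},{s,t},{s,u},{q,r,u},{q,s,t},{r,s,u}} A5={{p},{r},{p,r},{p,s},{q,r},{r,s},{r,t},{r,u},{p,r,s},{q,r,u},{r,s,u}}
  A12={{p,s},{p,r,s}} A13={{p},{p,r},{p,s},{p,r,s}} A15={{p},{p,r},{p,s},{p,r,s}} A23={{p,s},{q,r},{q,u},{r,s},{r,t},{s,u},{p,r,s},{q,r,u},{r,s,u}} A24={{t},{q,t},{q,u},{r,t},{s,t},{s,u},{q,r,u},{q,s,t},{r,s,u}} A25={{p,s},{q,r},{r,s},{r,t},{p,r,s},{q,r,u},{r,s,u}} A34={{u},{q,u},{r,t},{r,u},{s,u},{q,r,u},{r,s,u}} A35={{p},{r},{p,r},{p,s},{q,r},{r,s},{r,t},{r,u},{p,r,s},{q,r,u},{r,s,u}} A45={{r,t},{r,u},{q,r,u},{r,s,u}}
  A123={{p,s},{p,r,s}} A125={{p,s},{p,r,s}} A135={{p},{p,r},{p,s},{p,r,s}} A234={{q,u},{r,t},{s,u},{q,r,u},{r,s,u}} A235={{p,s},{q,r},{r,s},{r,t},{p,r,s},{q,r,u},{r,s,u}} A245={{r,t},{q,r,u},{r,s,u}} A345={{r,t},{r,u},{q,r,u},{r,s,u}}
  A1235={{p,s},{p,r,s}} A2345={{r,t},{q,r,u},{r,s,u}}
components per intersection:
  A1: {{p},{p,r},{p,s},{p,r,s}}
  A2: {{q},{s},{t},{p,s},{q,r},{q,s},{q,t},{q,u},{r,s},{r,t},{s,t},{s,u},{p,r,s},{q,r,u},{q,s,t},{r,s,u}}
  A3: {{p},{r},{u},{p,r},{p,s},{q,r},{q,u},{r,s},{r,t},{r,u},{s,u},{p,r,s},{q,r,u},{r,s,u}}
  A4: {{t},{q,t},{r,t},{s,t},{q,s,t}} {{u},{q,u},{r,u},{s,u},{q,r,u},{r,s,u}}
  A5: {{p},{r},{p,r},{p,s},{q,r},{r,s},{r,t},{r,u},{p,r,s},{q,r,u},{r,s,u}}
  A12: {{p,s},{p,r,s}}
  A13: {{p},{p,r},{p,s},{p,r,s}}
  A15: {{p},{p,r},{p,s},{p,r,s}}
  A23: {{p,s},{r,s},{s,u},{p,r,s},{r,s,u}} {{q,r},{q,u},{q,r,u}} {{r,t}}
  A24: {{t},{q,t},{r,t},{s,t},{q,s,t}} {{q,u},{q,r,u}} {{s,u},{r,s,u}}
  A25: {{p,s},{r,s},{p,r,s},{r,s,u}} {{q,r},{q,r,u}} {{r,t}}
  A34: {{u},{q,u},{r,u},{s,u},{q,r,u},{r,s,u}} {{r,t}}
  A35: {{p},{r},{p,r},{p,s},{q,r},{r,s},{r,t},{r,u},{p,r,s},{q,r,u},{r,s,u}}
  A45: {{r,t}} {{r,u},{q,r,u},{r,s,u}}
  A123: {{p,s},{p,r,s}}
  A125: {{p,s},{p,r,s}}
  A135: {{p},{p,r},{p,s},{p,r,s}}
  A234: {{q,u},{q,r,u}} {{r,t}} {{s,u},{r,s,u}}
  A235: {{p,s},{r,s},{p,r,s},{r,s,u}} {{q,r},{q,r,u}} {{r,t}}
  A245: {{r,t}} {{q,r,u}} {{r,s,u}}
  A345: {{r,t}} {{r,u},{q,r,u},{r,s,u}}
  A1235: {{p,s},{p,r,s}}
  A2345: {{r,t}} {{q,r,u}} {{r,s,u}}
C dims 6,17,14,4; δ0: rk 5, SNF 1^5; δ1: rk 10, SNF 1^10; δ2: rk 4, SNF 1^4
degree 0: 6−5−0 = 1 → Ȟ^0 ≅ Z
degree 1: 17−10−5 = 2 → Ȟ^1 ≅ Z^2
degree 2: 14−4−10 = 0 → Ȟ^2 ≅ 0


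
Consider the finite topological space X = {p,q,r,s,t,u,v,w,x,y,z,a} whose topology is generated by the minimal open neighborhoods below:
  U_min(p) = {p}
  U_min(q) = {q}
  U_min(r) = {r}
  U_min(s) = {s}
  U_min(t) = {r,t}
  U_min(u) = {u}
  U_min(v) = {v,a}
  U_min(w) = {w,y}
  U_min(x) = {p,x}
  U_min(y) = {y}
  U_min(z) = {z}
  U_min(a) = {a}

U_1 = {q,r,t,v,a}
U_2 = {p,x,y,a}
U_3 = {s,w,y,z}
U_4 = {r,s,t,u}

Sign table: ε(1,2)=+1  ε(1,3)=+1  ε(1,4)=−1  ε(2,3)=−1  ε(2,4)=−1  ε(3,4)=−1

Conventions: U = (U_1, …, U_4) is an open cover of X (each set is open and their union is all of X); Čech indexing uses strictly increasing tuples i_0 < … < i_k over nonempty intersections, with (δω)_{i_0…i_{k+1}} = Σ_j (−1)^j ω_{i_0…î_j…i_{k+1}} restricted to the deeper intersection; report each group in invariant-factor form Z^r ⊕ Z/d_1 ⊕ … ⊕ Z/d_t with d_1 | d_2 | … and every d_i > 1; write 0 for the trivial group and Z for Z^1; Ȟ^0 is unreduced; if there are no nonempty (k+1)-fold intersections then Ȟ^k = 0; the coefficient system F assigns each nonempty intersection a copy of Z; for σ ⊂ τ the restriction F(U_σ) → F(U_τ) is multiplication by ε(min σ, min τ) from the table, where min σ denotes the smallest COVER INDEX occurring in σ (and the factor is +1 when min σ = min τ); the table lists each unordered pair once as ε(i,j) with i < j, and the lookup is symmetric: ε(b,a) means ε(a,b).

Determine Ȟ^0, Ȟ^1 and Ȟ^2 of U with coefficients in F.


cover nerve:
  U12={a} U14={r,t} U23={y} U34={s}
C dims 4,4; δ0: rk 4, SNF 1^3·2
Ȟ^0: (4−4)−0=0 ⇒ 0
Ȟ^1: (4−0)−4=0 plus torsion [2] ⇒ Z/2
Ȟ^2: (0−0)−0=0 ⇒ 0

Ȟ^0 = 0, Ȟ^1 = Z/2, Ȟ^2 = 0


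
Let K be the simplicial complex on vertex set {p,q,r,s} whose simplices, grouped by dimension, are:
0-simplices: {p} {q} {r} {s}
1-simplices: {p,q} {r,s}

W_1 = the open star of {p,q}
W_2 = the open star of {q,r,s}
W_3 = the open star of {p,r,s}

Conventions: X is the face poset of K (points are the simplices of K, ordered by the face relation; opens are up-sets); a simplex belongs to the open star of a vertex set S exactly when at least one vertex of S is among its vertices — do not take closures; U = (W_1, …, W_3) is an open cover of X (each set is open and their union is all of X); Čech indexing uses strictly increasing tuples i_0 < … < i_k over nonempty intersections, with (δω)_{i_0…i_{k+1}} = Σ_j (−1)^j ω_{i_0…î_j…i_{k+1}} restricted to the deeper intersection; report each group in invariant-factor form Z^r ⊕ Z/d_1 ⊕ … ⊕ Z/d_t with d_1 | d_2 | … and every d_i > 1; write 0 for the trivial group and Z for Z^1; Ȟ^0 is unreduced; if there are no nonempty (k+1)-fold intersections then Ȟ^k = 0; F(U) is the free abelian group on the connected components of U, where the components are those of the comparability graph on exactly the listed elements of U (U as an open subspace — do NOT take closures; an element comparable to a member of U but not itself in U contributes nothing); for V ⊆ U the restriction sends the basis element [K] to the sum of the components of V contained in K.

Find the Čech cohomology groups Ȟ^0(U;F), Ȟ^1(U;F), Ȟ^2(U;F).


Ȟ^0 ≅ Z^2, Ȟ^1 ≅ 0 and Ȟ^2 ≅ 0

nonempty overlaps:
  W1={{p},{q},{p,q}} W2={{q},{r},{s},{p,q},{r,s}} W3={{p},{r},{s},{p,q},{r,s}}
  W12={{q},{p,q}} W13={{p},{p,q}} W23={{r},{s},{p,q},{r,s}}
  W123={{p,q}}
components per intersection:
  W1: {{p},{q},{p,q}}
  W2: {{q},{p,q}} {{r},{s},{r,s}}
  W3: {{p},{p,q}} {{r},{s},{r,s}}
  W12: {{q},{p,q}}
  W13: {{p},{p,q}}
  W23: {{r},{s},{r,s}} {{p,q}}
  W123: {{p,q}}
C dims 5,4,1; δ0: rk 3, SNF 1^3; δ1: rk 1, SNF 1^1
degree 0: 5−3−0 = 2 → Ȟ^0 ≅ Z^2
degree 1: 4−1−3 = 0 → Ȟ^1 ≅ 0
degree 2: 1−0−1 = 0 → Ȟ^2 ≅ 0


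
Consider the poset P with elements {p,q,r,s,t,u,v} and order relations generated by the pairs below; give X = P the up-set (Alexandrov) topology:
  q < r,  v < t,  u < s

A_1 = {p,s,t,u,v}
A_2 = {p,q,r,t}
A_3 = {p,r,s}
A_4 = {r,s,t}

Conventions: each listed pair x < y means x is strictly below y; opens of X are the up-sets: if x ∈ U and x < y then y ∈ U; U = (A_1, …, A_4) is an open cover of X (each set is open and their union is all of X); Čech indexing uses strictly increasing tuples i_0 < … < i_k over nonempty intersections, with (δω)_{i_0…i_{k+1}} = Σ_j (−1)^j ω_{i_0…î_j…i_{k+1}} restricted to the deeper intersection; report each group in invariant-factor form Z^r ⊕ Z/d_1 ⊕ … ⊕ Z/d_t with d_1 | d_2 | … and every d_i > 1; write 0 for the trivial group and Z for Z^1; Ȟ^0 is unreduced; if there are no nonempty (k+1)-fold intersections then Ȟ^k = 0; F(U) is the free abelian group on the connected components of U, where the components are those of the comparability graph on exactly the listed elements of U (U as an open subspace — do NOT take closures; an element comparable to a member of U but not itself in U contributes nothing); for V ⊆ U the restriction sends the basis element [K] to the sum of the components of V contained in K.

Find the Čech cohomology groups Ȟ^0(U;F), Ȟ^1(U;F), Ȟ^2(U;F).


nonempty intersections:
  A12={p,t} A13={p,s} A14={s,t} A23={p,r} A24={r,t} A34={r,s}
  A123={p} A124={t} A134={s} A234={r}
components per intersection:
  A1: {p} {s,u} {t,v}
  A2: {p} {q,r} {t}
  A3: {p} {r} {s}
  A4: {r} {s} {t}
  A12: {p} {t}
  A13: {p} {s}
  A14: {s} {t}
  A23: {p} {r}
  A24: {r} {t}
  A34: {r} {s}
  A123: {p}
  A124: {t}
  A134: {s}
  A234: {r}
C dims 12,12,4; δ0: rk 8, SNF 1^8; δ1: rk 4, SNF 1^4
Ȟ^0: (12−8)−0=4 ⇒ Z^4
Ȟ^1: (12−4)−8=0 ⇒ 0
Ȟ^2: (4−0)−4=0 ⇒ 0

Ȟ^0 = Z^4, Ȟ^1 = 0 and Ȟ^2 = 0


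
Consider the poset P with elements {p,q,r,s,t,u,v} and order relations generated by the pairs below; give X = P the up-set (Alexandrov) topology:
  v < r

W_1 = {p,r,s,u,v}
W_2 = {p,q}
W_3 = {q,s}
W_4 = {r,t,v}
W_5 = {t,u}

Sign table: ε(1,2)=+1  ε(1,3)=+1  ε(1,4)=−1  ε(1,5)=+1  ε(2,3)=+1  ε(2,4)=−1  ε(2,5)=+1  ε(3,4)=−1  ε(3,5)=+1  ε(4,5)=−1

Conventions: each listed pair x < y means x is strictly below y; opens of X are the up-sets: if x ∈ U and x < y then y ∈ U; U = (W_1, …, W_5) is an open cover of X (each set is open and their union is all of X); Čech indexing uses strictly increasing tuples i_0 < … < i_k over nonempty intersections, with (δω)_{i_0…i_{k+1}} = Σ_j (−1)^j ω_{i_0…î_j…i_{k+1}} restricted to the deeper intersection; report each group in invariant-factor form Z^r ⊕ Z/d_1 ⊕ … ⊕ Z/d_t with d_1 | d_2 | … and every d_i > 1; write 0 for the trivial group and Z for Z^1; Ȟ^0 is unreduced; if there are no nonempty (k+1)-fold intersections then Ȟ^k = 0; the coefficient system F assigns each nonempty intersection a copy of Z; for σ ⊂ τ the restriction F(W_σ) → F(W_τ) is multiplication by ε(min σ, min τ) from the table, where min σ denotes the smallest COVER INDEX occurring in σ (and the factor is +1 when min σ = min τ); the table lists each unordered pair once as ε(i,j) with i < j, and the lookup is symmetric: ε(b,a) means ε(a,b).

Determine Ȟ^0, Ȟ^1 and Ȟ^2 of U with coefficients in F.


Ȟ^0 ≅ Z; Ȟ^1 ≅ Z^2; Ȟ^2 ≅ 0

nerve of the cover:
  W12={p} W13={s} W14={r,v} W15={u} W23={q} W45={t}
C dims 5,6; δ0: rk 4, SNF 1^4
Ȟ^0 = (5 − 4) − 0 = 1, so Ȟ^0 ≅ Z
Ȟ^1 = (6 − 0) − 4 = 2, so Ȟ^1 ≅ Z^2
Ȟ^2 = (0 − 0) − 0 = 0, so Ȟ^2 ≅ 0


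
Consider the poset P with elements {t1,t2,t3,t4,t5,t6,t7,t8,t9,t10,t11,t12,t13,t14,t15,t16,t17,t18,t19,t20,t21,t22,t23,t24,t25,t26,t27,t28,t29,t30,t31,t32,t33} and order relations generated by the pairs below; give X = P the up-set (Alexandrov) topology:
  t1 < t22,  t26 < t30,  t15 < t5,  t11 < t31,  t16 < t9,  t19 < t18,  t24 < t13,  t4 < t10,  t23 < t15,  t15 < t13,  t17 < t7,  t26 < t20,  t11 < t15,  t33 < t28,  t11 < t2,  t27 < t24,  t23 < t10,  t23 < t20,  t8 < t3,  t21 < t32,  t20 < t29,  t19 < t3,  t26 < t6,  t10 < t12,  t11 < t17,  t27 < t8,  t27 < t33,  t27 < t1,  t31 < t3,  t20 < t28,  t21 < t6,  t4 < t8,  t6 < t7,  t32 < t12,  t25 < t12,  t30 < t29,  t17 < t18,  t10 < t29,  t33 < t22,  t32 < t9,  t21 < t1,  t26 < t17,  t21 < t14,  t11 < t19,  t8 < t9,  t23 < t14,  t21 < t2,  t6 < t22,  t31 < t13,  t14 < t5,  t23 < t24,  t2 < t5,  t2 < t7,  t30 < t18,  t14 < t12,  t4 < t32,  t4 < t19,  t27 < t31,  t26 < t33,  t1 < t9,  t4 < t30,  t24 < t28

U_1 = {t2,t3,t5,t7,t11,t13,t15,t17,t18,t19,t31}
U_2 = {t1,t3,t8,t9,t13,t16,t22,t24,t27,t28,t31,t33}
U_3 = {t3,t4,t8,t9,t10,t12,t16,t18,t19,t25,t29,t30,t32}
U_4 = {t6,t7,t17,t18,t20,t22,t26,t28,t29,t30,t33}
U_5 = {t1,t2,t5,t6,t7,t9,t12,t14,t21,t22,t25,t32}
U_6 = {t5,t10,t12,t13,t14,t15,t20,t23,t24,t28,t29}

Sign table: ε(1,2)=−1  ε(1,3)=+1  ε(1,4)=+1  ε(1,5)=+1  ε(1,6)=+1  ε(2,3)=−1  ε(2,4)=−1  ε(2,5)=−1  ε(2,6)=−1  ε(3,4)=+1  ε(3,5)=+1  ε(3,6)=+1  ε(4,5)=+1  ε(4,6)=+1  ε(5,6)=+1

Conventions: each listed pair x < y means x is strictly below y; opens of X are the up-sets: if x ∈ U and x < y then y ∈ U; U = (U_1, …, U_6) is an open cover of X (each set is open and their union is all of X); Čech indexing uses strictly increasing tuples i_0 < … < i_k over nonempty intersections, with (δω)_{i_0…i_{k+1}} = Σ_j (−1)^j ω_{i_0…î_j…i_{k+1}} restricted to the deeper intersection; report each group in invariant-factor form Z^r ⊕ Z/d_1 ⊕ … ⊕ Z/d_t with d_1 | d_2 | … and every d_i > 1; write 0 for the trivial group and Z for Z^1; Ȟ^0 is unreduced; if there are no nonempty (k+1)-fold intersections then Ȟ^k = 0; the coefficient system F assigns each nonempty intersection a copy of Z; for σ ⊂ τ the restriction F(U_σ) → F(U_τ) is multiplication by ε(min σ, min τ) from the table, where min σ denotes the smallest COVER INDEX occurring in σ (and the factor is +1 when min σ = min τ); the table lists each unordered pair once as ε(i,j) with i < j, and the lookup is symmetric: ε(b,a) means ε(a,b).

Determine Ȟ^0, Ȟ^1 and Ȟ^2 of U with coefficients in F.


nerve of the cover:
  U12={t3,t13,t31} U13={t3,t18,t19} U14={t7,t17,t18} U15={t2,t5,t7} U16={t5,t13,t15} U23={t3,t8,t9,t16} U24={t22,t28,t33} U25={t1,t9,t22} U26={t13,t24,t28} U34={t18,t29,t30} U35={t9,t12,t25,t32} U36={t10,t12,t29} U45={t6,t7,t22} U46={t20,t28,t29} U56={t5,t12,t14}
  U123={t3} U126={t13} U134={t18} U145={t7} U156={t5} U235={t9} U245={t22} U246={t28} U346={t29} U356={t12}
C dims 6,15,10; δ0: rk 5, SNF 1^5; δ1: rk 10, SNF 1^9·2
Ȟ^0 = (6 − 5) − 0 = 1, so Ȟ^0 ≅ Z
Ȟ^1 = (15 − 10) − 5 = 0, so Ȟ^1 ≅ 0
Ȟ^2 = (10 − 0) − 10 = 0 plus torsion [2], so Ȟ^2 ≅ Z/2

Ȟ^0 ≅ Z, Ȟ^1 ≅ 0, Ȟ^2 ≅ Z/2


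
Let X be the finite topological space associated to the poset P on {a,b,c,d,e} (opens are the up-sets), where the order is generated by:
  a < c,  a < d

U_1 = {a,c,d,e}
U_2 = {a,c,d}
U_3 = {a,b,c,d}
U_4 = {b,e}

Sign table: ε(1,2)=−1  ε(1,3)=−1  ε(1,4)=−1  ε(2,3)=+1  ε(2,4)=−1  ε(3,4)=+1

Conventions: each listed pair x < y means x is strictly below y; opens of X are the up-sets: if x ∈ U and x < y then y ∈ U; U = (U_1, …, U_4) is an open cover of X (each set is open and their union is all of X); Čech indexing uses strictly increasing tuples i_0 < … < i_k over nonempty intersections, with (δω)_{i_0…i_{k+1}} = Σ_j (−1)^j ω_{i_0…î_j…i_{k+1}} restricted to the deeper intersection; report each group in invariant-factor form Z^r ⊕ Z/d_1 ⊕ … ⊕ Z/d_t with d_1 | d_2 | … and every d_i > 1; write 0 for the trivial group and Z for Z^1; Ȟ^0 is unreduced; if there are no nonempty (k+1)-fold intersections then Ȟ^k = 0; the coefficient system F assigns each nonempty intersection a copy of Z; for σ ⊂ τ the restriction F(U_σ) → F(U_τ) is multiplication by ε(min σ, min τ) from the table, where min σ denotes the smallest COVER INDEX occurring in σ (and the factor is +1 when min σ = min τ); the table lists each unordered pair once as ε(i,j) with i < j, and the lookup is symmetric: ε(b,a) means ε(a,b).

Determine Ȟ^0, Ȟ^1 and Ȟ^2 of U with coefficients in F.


nerve of the cover:
  U12={a,c,d} U13={a,c,d} U14={e} U23={a,c,d} U34={b}
  U123={a,c,d}
C dims 4,5,1; δ0: rk 3, SNF 1^3; δ1: rk 1, SNF 1^1
Ȟ^0 = (4 − 3) − 0 = 1, so Ȟ^0 ≅ Z
Ȟ^1 = (5 − 1) − 3 = 1, so Ȟ^1 ≅ Z
Ȟ^2 = (1 − 0) − 1 = 0, so Ȟ^2 ≅ 0

Ȟ^0 ≅ Z,  Ȟ^1 ≅ Z,  Ȟ^2 ≅ 0


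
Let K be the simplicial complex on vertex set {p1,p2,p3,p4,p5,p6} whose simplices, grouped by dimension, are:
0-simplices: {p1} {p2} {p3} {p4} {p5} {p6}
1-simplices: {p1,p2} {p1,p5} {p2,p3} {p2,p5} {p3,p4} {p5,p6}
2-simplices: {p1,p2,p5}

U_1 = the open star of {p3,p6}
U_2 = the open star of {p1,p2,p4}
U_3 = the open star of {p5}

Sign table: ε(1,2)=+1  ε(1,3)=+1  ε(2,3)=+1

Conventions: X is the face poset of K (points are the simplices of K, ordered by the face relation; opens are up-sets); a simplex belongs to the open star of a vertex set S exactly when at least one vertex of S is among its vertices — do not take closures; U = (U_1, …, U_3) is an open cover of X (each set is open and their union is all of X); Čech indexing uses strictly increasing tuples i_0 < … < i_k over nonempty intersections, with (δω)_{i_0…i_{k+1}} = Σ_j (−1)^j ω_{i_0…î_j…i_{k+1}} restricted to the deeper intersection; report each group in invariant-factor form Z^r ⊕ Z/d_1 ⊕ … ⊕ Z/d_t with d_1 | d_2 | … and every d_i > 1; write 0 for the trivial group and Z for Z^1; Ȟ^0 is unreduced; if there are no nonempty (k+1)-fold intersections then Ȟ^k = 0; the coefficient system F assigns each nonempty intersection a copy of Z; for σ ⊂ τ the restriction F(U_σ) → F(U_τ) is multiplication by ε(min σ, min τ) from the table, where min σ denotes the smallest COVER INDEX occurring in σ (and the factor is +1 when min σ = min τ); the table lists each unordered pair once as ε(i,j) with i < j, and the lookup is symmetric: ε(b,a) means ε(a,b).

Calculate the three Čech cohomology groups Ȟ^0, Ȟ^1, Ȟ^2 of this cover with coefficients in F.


Ȟ^0 ≅ Z, Ȟ^1 ≅ Z, Ȟ^2 ≅ 0

cover nerve:
  U1={{p3},{p6},{p2,p3},{p3,p4},{p5,p6}} U2={{p1},{p2},{p4},{p1,p2},{p1,p5},{p2,p3},{p2,p5},{p3,p4},{p1,p2,p5}} U3={{p5},{p1,p5},{p2,p5},{p5,p6},{p1,p2,p5}}
  U12={{p2,p3},{p3,p4}} U13={{p5,p6}} U23={{p1,p5},{p2,p5},{p1,p2,p5}}
C dims 3,3; δ0: rk 2, SNF 1^2
Ȟ^0: (3−2)−0=1 ⇒ Z
Ȟ^1: (3−0)−2=1 ⇒ Z
Ȟ^2: (0−0)−0=0 ⇒ 0


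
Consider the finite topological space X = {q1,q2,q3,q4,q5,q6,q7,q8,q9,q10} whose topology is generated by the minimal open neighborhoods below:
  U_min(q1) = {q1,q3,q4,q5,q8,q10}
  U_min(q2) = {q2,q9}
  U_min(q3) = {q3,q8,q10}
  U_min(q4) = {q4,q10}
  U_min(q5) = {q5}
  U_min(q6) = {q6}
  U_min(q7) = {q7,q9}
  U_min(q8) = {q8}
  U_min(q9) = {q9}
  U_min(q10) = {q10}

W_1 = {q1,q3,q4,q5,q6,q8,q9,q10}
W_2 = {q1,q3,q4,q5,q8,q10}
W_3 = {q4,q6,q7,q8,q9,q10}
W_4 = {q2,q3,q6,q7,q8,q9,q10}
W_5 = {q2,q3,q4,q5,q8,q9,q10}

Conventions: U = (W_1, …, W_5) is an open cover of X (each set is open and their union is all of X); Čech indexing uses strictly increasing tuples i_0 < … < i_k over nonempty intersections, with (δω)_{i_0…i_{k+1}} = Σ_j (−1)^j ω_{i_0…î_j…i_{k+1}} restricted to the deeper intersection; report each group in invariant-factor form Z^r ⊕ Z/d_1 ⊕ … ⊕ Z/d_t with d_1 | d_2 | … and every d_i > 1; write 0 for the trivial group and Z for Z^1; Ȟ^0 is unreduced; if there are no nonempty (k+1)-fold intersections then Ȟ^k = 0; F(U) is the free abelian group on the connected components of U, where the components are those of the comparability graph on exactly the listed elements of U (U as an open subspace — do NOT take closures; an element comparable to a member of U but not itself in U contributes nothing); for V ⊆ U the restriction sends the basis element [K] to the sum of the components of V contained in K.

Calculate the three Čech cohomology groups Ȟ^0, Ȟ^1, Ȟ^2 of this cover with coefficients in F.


cover nerve:
  W12={q1,q3,q4,q5,q8,q10} W13={q4,q6,q8,q9,q10} W14={q3,q6,q8,q9,q10} W15={q3,q4,q5,q8,q9,q10} W23={q4,q8,q10} W24={q3,q8,q10} W25={q3,q4,q5,q8,q10} W34={q6,q7,q8,q9,q10} W35={q4,q8,q9,q10} W45={q2,q3,q8,q9,q10}
  W123={q4,q8,q10} W124={q3,q8,q10} W125={q3,q4,q5,q8,q10} W134={q6,q8,q9,q10} W135={q4,q8,q9,q10} W145={q3,q8,q9,q10} W234={q8,q10} W235={q4,q8,q10} W245={q3,q8,q10} W345={q8,q9,q10}
  W1234={q8,q10} W1235={q4,q8,q10} W1245={q3,q8,q10} W1345={q8,q9,q10} W2345={q8,q10}
  W12345={q8,q10}
components per intersection:
  W1: {q1,q3,q4,q5,q8,q10} {q6} {q9}
  W2: {q1,q3,q4,q5,q8,q10}
  W3: {q4,q10} {q6} {q7,q9} {q8}
  W4: {q2,q7,q9} {q3,q8,q10} {q6}
  W5: {q2,q9} {q3,q4,q8,q10} {q5}
  W12: {q1,q3,q4,q5,q8,q10}
  W13: {q4,q10} {q6} {q8} {q9}
  W14: {q3,q8,q10} {q6} {q9}
  W15: {q3,q4,q8,q10} {q5} {q9}
  W23: {q4,q10} {q8}
  W24: {q3,q8,q10}
  W25: {q3,q4,q8,q10} {q5}
  W34: {q6} {q7,q9} {q8} {q10}
  W35: {q4,q10} {q8} {q9}
  W45: {q2,q9} {q3,q8,q10}
  W123: {q4,q10} {q8}
  W124: {q3,q8,q10}
  W125: {q3,q4,q8,q10} {q5}
  W134: {q6} {q8} {q9} {q10}
  W135: {q4,q10} {q8} {q9}
  W145: {q3,q8,q10} {q9}
  W234: {q8} {q10}
  W235: {q4,q10} {q8}
  W245: {q3,q8,q10}
  W345: {q8} {q9} {q10}
  W1234: {q8} {q10}
  W1235: {q4,q10} {q8}
  W1245: {q3,q8,q10}
  W1345: {q8} {q9} {q10}
  W2345: {q8} {q10}
  W12345: {q8} {q10}
C dims 14,25,22,10; δ0: rk 11, SNF 1^11; δ1: rk 14, SNF 1^14; δ2: rk 8, SNF 1^8
Ȟ^0: (14−11)−0=3 ⇒ Z^3
Ȟ^1: (25−14)−11=0 ⇒ 0
Ȟ^2: (22−8)−14=0 ⇒ 0

Ȟ^0(U;F) ≅ Z^3, Ȟ^1(U;F) ≅ 0 and Ȟ^2(U;F) ≅ 0


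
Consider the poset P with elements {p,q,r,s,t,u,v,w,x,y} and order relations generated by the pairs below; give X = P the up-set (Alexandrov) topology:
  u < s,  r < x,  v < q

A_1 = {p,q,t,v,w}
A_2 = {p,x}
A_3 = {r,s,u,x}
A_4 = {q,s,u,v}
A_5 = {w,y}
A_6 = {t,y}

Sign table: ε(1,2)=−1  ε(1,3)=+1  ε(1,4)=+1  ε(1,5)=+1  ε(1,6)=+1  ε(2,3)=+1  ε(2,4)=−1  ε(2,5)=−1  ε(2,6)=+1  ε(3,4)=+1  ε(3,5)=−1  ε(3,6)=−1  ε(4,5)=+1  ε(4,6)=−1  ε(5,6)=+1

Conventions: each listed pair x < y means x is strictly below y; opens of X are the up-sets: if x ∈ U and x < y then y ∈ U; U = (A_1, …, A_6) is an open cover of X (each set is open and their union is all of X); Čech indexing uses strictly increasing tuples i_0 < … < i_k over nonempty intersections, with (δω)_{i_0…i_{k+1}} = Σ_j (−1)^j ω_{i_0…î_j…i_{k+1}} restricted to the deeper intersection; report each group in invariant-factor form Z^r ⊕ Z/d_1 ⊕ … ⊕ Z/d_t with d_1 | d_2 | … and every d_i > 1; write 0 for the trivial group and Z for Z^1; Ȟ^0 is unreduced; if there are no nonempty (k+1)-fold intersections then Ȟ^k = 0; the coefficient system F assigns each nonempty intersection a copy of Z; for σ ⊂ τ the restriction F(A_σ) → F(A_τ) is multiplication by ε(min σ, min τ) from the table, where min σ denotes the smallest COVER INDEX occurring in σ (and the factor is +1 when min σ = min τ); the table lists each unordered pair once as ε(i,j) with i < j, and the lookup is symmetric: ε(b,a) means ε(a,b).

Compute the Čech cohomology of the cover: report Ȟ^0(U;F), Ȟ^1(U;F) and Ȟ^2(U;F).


intersection data:
  A12={p} A14={q,v} A15={w} A16={t} A23={x} A34={s,u} A56={y}
C dims 6,7; δ0: rk 6, SNF 1^5·2
Ȟ^0 = (6 − 6) − 0 = 0, so Ȟ^0 ≅ 0
Ȟ^1 = (7 − 0) − 6 = 1 plus torsion [2], so Ȟ^1 ≅ Z ⊕ Z/2
Ȟ^2 = (0 − 0) − 0 = 0, so Ȟ^2 ≅ 0

Ȟ^0 ≅ 0; Ȟ^1 ≅ Z ⊕ Z/2; Ȟ^2 ≅ 0


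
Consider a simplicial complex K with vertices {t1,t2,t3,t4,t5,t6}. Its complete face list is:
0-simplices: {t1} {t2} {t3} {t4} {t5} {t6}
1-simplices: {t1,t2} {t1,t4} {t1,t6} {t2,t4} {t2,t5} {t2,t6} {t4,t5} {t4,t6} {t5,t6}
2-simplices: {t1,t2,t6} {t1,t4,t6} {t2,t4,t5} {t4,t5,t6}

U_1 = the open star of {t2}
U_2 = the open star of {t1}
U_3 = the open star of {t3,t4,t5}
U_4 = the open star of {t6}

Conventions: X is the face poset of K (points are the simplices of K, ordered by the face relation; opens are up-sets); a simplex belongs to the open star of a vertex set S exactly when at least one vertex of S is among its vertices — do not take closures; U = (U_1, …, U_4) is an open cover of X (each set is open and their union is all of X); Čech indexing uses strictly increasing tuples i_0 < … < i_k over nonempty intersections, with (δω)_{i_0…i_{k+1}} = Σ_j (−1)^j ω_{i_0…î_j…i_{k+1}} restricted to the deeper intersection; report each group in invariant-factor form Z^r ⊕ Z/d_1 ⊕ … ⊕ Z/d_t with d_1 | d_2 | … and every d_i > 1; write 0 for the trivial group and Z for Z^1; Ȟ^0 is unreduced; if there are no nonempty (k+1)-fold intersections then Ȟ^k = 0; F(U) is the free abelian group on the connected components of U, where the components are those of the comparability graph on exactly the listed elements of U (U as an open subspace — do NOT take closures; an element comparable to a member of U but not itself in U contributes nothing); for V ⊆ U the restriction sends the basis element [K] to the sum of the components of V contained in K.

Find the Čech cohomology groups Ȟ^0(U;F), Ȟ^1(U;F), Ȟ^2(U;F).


Ȟ^0(U;F) ≅ Z^2, Ȟ^1(U;F) ≅ Z and Ȟ^2(U;F) ≅ 0

nonempty overlaps:
  U1={{t2},{t1,t2},{t2,t4},{t2,t5},{t2,t6},{t1,t2,t6},{t2,t4,t5}} U2={{t1},{t1,t2},{t1,t4},{t1,t6},{t1,t2,t6},{t1,t4,t6}} U3={{t3},{t4},{t5},{t1,t4},{t2,t4},{t2,t5},{t4,t5},{t4,t6},{t5,t6},{t1,t4,t6},{t2,t4,t5},{t4,t5,t6}} U4={{t6},{t1,t6},{t2,t6},{t4,t6},{t5,t6},{t1,t2,t6},{t1,t4,t6},{t4,t5,t6}}
  U12={{t1,t2},{t1,t2,t6}} U13={{t2,t4},{t2,t5},{t2,t4,t5}} U14={{t2,t6},{t1,t2,t6}} U23={{t1,t4},{t1,t4,t6}} U24={{t1,t6},{t1,t2,t6},{t1,t4,t6}} U34={{t4,t6},{t5,t6},{t1,t4,t6},{t4,t5,t6}}
  U124={{t1,t2,t6}} U234={{t1,t4,t6}}
components per intersection:
  U1: {{t2},{t1,t2},{t2,t4},{t2,t5},{t2,t6},{t1,t2,t6},{t2,t4,t5}}
  U2: {{t1},{t1,t2},{t1,t4},{t1,t6},{t1,t2,t6},{t1,t4,t6}}
  U3: {{t3}} {{t4},{t5},{t1,t4},{t2,t4},{t2,t5},{t4,t5},{t4,t6},{t5,t6},{t1,t4,t6},{t2,t4,t5},{t4,t5,t6}}
  U4: {{t6},{t1,t6},{t2,t6},{t4,t6},{t5,t6},{t1,t2,t6},{t1,t4,t6},{t4,t5,t6}}
  U12: {{t1,t2},{t1,t2,t6}}
  U13: {{t2,t4},{t2,t5},{t2,t4,t5}}
  U14: {{t2,t6},{t1,t2,t6}}
  U23: {{t1,t4},{t1,t4,t6}}
  U24: {{t1,t6},{t1,t2,t6},{t1,t4,t6}}
  U34: {{t4,t6},{t5,t6},{t1,t4,t6},{t4,t5,t6}}
  U124: {{t1,t2,t6}}
  U234: {{t1,t4,t6}}
C dims 5,6,2; δ0: rk 3, SNF 1^3; δ1: rk 2, SNF 1^2
degree 0: 5−3−0 = 2 → Ȟ^0 ≅ Z^2
degree 1: 6−2−3 = 1 → Ȟ^1 ≅ Z
degree 2: 2−0−2 = 0 → Ȟ^2 ≅ 0


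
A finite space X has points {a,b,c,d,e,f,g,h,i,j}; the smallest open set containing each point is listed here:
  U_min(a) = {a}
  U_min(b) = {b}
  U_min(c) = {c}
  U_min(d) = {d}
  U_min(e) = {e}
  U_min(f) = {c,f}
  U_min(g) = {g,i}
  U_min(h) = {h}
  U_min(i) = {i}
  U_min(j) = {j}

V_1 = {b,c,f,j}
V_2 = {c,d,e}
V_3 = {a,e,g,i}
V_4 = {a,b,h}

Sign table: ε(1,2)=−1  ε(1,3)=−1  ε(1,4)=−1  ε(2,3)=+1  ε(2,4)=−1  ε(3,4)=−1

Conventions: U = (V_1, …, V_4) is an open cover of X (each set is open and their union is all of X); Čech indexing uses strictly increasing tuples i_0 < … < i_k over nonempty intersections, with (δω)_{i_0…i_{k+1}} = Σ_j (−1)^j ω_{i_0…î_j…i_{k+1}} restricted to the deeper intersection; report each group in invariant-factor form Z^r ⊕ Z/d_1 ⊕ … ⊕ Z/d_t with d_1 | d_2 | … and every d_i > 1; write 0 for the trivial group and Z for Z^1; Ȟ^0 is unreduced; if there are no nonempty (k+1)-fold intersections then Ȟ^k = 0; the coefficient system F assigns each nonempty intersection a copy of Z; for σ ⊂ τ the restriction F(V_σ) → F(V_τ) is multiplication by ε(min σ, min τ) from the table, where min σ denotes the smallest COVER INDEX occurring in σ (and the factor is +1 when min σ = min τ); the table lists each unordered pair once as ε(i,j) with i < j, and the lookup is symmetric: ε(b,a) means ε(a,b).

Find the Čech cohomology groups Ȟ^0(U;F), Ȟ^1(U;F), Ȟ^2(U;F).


Ȟ^0(U;F) ≅ 0, Ȟ^1(U;F) ≅ Z/2 and Ȟ^2(U;F) ≅ 0

cover nerve:
  V12={c} V14={b} V23={e} V34={a}
C dims 4,4; δ0: rk 4, SNF 1^3·2
Ȟ^0: (4−4)−0=0 ⇒ 0
Ȟ^1: (4−0)−4=0 plus torsion [2] ⇒ Z/2
Ȟ^2: (0−0)−0=0 ⇒ 0


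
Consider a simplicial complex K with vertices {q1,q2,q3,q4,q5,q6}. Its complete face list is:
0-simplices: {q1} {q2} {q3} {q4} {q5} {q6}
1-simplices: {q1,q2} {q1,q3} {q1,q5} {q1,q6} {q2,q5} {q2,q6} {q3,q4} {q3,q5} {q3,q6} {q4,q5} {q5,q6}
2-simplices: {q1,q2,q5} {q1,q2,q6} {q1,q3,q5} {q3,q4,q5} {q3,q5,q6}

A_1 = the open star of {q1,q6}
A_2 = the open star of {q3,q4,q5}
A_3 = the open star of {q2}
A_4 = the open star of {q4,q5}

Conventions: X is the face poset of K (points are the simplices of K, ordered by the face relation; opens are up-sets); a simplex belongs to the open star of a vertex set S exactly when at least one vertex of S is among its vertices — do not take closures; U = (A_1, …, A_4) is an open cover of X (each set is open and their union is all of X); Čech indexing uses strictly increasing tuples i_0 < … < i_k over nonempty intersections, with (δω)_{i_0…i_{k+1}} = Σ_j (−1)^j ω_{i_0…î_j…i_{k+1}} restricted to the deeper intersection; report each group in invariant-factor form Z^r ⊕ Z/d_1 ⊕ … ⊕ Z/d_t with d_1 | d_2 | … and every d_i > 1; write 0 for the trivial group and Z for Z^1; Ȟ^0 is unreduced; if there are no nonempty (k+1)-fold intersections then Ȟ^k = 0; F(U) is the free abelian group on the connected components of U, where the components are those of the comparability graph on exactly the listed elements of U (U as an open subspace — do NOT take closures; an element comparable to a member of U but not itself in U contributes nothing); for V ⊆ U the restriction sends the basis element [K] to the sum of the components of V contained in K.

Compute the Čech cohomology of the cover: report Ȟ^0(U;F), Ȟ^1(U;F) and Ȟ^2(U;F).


nerve simplices:
  A1={{q1},{q6},{q1,q2},{q1,q3},{q1,q5},{q1,q6},{q2,q6},{q3,q6},{q5,q6},{q1,q2,q5},{q1,q2,q6},{q1,q3,q5},{q3,q5,q6}} A2={{q3},{q4},{q5},{q1,q3},{q1,q5},{q2,q5},{q3,q4},{q3,q5},{q3,q6},{q4,q5},{q5,q6},{q1,q2,q5},{q1,q3,q5},{q3,q4,q5},{q3,q5,q6}} A3={{q2},{q1,q2},{q2,q5},{q2,q6},{q1,q2,q5},{q1,q2,q6}} A4={{q4},{q5},{q1,q5},{q2,q5},{q3,q4},{q3,q5},{q4,q5},{q5,q6},{q1,q2,q5},{q1,q3,q5},{q3,q4,q5},{q3,q5,q6}}
  A12={{q1,q3},{q1,q5},{q3,q6},{q5,q6},{q1,q2,q5},{q1,q3,q5},{q3,q5,q6}} A13={{q1,q2},{q2,q6},{q1,q2,q5},{q1,q2,q6}} A14={{q1,q5},{q5,q6},{q1,q2,q5},{q1,q3,q5},{q3,q5,q6}} A23={{q2,q5},{q1,q2,q5}} A24={{q4},{q5},{q1,q5},{q2,q5},{q3,q4},{q3,q5},{q4,q5},{q5,q6},{q1,q2,q5},{q1,q3,q5},{q3,q4,q5},{q3,q5,q6}} A34={{q2,q5},{q1,q2,q5}}
  A123={{q1,q2,q5}} A124={{q1,q5},{q5,q6},{q1,q2,q5},{q1,q3,q5},{q3,q5,q6}} A134={{q1,q2,q5}} A234={{q2,q5},{q1,q2,q5}}
  A1234={{q1,q2,q5}}
components per intersection:
  A1: {{q1},{q6},{q1,q2},{q1,q3},{q1,q5},{q1,q6},{q2,q6},{q3,q6},{q5,q6},{q1,q2,q5},{q1,q2,q6},{q1,q3,q5},{q3,q5,q6}}
  A2: {{q3},{q4},{q5},{q1,q3},{q1,q5},{q2,q5},{q3,q4},{q3,q5},{q3,q6},{q4,q5},{q5,q6},{q1,q2,q5},{q1,q3,q5},{q3,q4,q5},{q3,q5,q6}}
  A3: {{q2},{q1,q2},{q2,q5},{q2,q6},{q1,q2,q5},{q1,q2,q6}}
  A4: {{q4},{q5},{q1,q5},{q2,q5},{q3,q4},{q3,q5},{q4,q5},{q5,q6},{q1,q2,q5},{q1,q3,q5},{q3,q4,q5},{q3,q5,q6}}
  A12: {{q1,q3},{q1,q5},{q1,q2,q5},{q1,q3,q5}} {{q3,q6},{q5,q6},{q3,q5,q6}}
  A13: {{q1,q2},{q2,q6},{q1,q2,q5},{q1,q2,q6}}
  A14: {{q1,q5},{q1,q2,q5},{q1,q3,q5}} {{q5,q6},{q3,q5,q6}}
  A23: {{q2,q5},{q1,q2,q5}}
  A24: {{q4},{q5},{q1,q5},{q2,q5},{q3,q4},{q3,q5},{q4,q5},{q5,q6},{q1,q2,q5},{q1,q3,q5},{q3,q4,q5},{q3,q5,q6}}
  A34: {{q2,q5},{q1,q2,q5}}
  A123: {{q1,q2,q5}}
  A124: {{q1,q5},{q1,q2,q5},{q1,q3,q5}} {{q5,q6},{q3,q5,q6}}
  A134: {{q1,q2,q5}}
  A234: {{q2,q5},{q1,q2,q5}}
  A1234: {{q1,q2,q5}}
C dims 4,8,5,1; δ0: rk 3, SNF 1^3; δ1: rk 4, SNF 1^4; δ2: rk 1, SNF 1^1
degree 0: 4−3−0 = 1 → Ȟ^0 ≅ Z
degree 1: 8−4−3 = 1 → Ȟ^1 ≅ Z
degree 2: 5−1−4 = 0 → Ȟ^2 ≅ 0

Ȟ^0(U;F) ≅ Z; Ȟ^1(U;F) ≅ Z; Ȟ^2(U;F) ≅ 0


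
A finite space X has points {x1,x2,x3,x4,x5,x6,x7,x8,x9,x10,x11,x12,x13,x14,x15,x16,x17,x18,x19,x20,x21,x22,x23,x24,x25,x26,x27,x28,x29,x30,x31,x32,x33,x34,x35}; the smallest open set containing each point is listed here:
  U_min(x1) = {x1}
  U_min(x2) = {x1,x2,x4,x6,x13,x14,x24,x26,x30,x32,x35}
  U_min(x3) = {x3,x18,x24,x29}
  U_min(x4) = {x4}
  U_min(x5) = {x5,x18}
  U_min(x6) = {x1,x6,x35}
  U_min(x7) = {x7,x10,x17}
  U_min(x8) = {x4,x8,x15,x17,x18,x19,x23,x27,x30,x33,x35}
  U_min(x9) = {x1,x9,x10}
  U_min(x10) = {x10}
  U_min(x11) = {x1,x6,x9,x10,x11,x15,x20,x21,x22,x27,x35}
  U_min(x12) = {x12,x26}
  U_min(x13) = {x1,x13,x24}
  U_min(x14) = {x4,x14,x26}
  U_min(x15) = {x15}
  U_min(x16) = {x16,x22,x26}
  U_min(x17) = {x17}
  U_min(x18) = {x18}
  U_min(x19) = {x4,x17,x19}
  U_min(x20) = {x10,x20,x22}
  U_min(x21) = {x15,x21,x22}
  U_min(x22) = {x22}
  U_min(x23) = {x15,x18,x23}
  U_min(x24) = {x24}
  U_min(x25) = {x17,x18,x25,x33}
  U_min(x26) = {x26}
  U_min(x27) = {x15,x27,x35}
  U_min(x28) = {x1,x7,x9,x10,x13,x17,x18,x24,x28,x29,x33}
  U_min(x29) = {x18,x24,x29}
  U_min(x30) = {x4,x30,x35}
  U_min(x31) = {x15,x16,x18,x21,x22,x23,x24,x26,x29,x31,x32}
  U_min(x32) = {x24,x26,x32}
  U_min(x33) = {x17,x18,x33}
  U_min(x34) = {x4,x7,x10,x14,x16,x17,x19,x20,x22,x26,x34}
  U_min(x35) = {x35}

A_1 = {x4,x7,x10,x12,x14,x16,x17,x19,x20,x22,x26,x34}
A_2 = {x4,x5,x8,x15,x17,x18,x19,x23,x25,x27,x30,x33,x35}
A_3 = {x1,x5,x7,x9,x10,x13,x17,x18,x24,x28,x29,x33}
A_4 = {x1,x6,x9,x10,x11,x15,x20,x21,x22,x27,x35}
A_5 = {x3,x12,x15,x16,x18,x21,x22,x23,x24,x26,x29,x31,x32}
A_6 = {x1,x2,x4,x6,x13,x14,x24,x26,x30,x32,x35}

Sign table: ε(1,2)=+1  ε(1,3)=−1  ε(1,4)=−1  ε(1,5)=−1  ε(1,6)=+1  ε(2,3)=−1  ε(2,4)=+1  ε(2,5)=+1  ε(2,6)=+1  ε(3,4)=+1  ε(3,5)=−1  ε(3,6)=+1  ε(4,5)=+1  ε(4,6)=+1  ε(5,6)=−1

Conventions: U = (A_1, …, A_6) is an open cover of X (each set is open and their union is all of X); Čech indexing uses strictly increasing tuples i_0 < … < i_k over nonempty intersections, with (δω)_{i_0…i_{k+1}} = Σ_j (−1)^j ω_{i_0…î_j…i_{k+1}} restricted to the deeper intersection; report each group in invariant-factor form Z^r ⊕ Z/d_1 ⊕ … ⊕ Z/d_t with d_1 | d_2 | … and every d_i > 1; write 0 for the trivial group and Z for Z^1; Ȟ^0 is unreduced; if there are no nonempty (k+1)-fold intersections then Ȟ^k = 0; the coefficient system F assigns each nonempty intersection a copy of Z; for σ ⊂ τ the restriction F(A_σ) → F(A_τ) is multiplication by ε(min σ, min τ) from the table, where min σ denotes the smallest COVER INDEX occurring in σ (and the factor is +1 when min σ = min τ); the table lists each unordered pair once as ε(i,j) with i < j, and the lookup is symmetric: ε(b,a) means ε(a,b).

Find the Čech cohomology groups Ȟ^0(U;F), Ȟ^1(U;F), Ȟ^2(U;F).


Ȟ^0(U;F) ≅ 0,  Ȟ^1(U;F) ≅ Z/2,  Ȟ^2(U;F) ≅ Z

intersection data:
  A12={x4,x17,x19} A13={x7,x10,x17} A14={x10,x20,x22} A15={x12,x16,x22,x26} A16={x4,x14,x26} A23={x5,x17,x18,x33} A24={x15,x27,x35} A25={x15,x18,x23} A26={x4,x30,x35} A34={x1,x9,x10} A35={x18,x24,x29} A36={x1,x13,x24} A45={x15,x21,x22} A46={x1,x6,x35} A56={x24,x26,x32}
  A123={x17} A126={x4} A134={x10} A145={x22} A156={x26} A235={x18} A245={x15} A246={x35} A346={x1} A356={x24}
C dims 6,15,10; δ0: rk 6, SNF 1^5·2; δ1: rk 9, SNF 1^9
Ȟ^0 = (6 − 6) − 0 = 0, so Ȟ^0 ≅ 0
Ȟ^1 = (15 − 9) − 6 = 0 plus torsion [2], so Ȟ^1 ≅ Z/2
Ȟ^2 = (10 − 0) − 9 = 1, so Ȟ^2 ≅ Z


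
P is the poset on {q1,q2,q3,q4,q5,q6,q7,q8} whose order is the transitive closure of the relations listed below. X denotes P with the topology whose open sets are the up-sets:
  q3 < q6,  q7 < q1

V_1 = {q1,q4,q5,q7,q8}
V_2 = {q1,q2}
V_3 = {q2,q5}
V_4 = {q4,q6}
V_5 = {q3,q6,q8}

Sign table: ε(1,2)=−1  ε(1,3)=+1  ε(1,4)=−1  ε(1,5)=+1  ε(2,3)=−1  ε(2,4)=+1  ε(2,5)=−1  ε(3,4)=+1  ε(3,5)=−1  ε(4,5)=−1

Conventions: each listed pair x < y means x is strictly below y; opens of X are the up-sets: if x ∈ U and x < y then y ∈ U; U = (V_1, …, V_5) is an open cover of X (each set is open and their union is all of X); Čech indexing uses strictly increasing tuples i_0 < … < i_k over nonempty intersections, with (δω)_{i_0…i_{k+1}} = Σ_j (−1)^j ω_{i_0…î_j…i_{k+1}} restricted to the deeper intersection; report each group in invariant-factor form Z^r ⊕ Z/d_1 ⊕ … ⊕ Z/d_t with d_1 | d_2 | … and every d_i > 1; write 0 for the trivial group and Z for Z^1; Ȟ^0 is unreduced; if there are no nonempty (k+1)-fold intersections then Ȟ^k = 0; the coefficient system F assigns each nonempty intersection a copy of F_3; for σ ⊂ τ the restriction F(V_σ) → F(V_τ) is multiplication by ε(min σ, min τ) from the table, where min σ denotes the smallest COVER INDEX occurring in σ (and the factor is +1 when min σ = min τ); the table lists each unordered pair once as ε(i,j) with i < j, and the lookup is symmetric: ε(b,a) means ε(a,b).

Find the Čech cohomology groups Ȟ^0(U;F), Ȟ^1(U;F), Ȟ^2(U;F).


nerve simplices:
  V12={q1} V13={q5} V14={q4} V15={q8} V23={q2} V45={q6}
C dims 5,6; δ0: rk_F3 4
degree 0: 5−4−0 = 1 → Ȟ^0 ≅ Z/3
degree 1: 6−0−4 = 2 → Ȟ^1 ≅ Z/3 ⊕ Z/3
degree 2: 0−0−0 = 0 → Ȟ^2 ≅ 0

Ȟ^0 = Z/3,  Ȟ^1 = Z/3 ⊕ Z/3,  Ȟ^2 = 0
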